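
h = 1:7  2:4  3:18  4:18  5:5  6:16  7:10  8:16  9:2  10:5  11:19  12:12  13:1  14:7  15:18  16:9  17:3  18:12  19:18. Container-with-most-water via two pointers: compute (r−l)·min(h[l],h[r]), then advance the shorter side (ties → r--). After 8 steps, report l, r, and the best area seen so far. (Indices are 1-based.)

l=3, r=13, best area=288

[1,19] min(7,18)*18=126 best=126 * → l++
[2,19] min(4,18)*17=68 best=126 → l++
[3,19] min(18,18)*16=288 best=288 * → r--
[3,18] min(18,12)*15=180 best=288 → r--
[3,17] min(18,3)*14=42 best=288 → r--
[3,16] min(18,9)*13=117 best=288 → r--
[3,15] min(18,18)*12=216 best=288 → r--
[3,14] min(18,7)*11=77 best=288 → r--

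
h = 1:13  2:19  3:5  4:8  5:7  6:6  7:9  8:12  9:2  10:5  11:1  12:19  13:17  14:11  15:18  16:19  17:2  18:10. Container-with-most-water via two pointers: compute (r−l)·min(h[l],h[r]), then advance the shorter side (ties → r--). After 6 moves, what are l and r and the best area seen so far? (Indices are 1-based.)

l=2, r=13, best area=266

[1,18] min(13,10)*17=170 best=170 * → r--
[1,17] min(13,2)*16=32 best=170 → r--
[1,16] min(13,19)*15=195 best=195 * → l++
[2,16] min(19,19)*14=266 best=266 * → r--
[2,15] min(19,18)*13=234 best=266 → r--
[2,14] min(19,11)*12=132 best=266 → r--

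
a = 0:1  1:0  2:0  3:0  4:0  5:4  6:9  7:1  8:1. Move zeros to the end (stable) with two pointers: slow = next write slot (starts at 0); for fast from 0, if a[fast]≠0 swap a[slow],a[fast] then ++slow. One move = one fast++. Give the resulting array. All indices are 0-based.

(s=0,f=0) a[fast]=1≠0 swap→a[0]=1 → slow++,fast++
(s=1,f=1) a[fast]=0 → fast++
(s=1,f=2) a[fast]=0 → fast++
(s=1,f=3) a[fast]=0 → fast++
(s=1,f=4) a[fast]=0 → fast++
(s=1,f=5) a[fast]=4≠0 swap→a[1]=4 → slow++,fast++
(s=2,f=6) a[fast]=9≠0 swap→a[2]=9 → slow++,fast++
(s=3,f=7) a[fast]=1≠0 swap→a[3]=1 → slow++,fast++
(s=4,f=8) a[fast]=1≠0 swap→a[4]=1 → slow++,fast++

[1, 4, 9, 1, 1, 0, 0, 0, 0]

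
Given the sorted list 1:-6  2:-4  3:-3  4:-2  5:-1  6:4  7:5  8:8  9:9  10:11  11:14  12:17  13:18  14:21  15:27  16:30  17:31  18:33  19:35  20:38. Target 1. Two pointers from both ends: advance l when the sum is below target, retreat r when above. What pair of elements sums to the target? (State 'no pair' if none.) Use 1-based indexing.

(-4, 5)

l=1 r=20: -6+38=32 >1, r--
l=1 r=19: -6+35=29 >1, r--
l=1 r=18: -6+33=27 >1, r--
l=1 r=17: -6+31=25 >1, r--
l=1 r=16: -6+30=24 >1, r--
l=1 r=15: -6+27=21 >1, r--
l=1 r=14: -6+21=15 >1, r--
l=1 r=13: -6+18=12 >1, r--
l=1 r=12: -6+17=11 >1, r--
l=1 r=11: -6+14=8 >1, r--
l=1 r=10: -6+11=5 >1, r--
l=1 r=9: -6+9=3 >1, r--
l=1 r=8: -6+8=2 >1, r--
l=1 r=7: -6+5=-1 <1, l++
l=2 r=7: -4+5=1, found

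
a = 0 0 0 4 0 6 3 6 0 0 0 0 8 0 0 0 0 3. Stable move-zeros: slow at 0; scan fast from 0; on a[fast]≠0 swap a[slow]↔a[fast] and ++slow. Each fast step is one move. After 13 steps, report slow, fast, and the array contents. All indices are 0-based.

slow=5, fast=13, a=[4, 6, 3, 6, 8, 0, 0, 0, 0, 0, 0, 0, 0, 0, 0, 0, 0, 3]

(s=0,f=0) a[fast]=0 → fast++
(s=0,f=1) a[fast]=0 → fast++
(s=0,f=2) a[fast]=0 → fast++
(s=0,f=3) a[fast]=4≠0 swap→a[0]=4 → slow++,fast++
(s=1,f=4) a[fast]=0 → fast++
(s=1,f=5) a[fast]=6≠0 swap→a[1]=6 → slow++,fast++
(s=2,f=6) a[fast]=3≠0 swap→a[2]=3 → slow++,fast++
(s=3,f=7) a[fast]=6≠0 swap→a[3]=6 → slow++,fast++
(s=4,f=8) a[fast]=0 → fast++
(s=4,f=9) a[fast]=0 → fast++
(s=4,f=10) a[fast]=0 → fast++
(s=4,f=11) a[fast]=0 → fast++
(s=4,f=12) a[fast]=8≠0 swap→a[4]=8 → slow++,fast++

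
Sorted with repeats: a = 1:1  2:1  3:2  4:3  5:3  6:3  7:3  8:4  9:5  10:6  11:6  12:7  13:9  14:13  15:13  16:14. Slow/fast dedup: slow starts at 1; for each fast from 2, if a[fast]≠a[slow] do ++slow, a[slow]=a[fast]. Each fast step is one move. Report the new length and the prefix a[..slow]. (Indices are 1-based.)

length 10; prefix = [1, 2, 3, 4, 5, 6, 7, 9, 13, 14]

slow=1 fast=2: a[fast]=1=a[slow] dup, fast++
slow=1 fast=3: a[fast]=2≠a[slow]=1 write a[2]=2, slow++,fast++
slow=2 fast=4: a[fast]=3≠a[slow]=2 write a[3]=3, slow++,fast++
slow=3 fast=5: a[fast]=3=a[slow] dup, fast++
slow=3 fast=6: a[fast]=3=a[slow] dup, fast++
slow=3 fast=7: a[fast]=3=a[slow] dup, fast++
slow=3 fast=8: a[fast]=4≠a[slow]=3 write a[4]=4, slow++,fast++
slow=4 fast=9: a[fast]=5≠a[slow]=4 write a[5]=5, slow++,fast++
slow=5 fast=10: a[fast]=6≠a[slow]=5 write a[6]=6, slow++,fast++
slow=6 fast=11: a[fast]=6=a[slow] dup, fast++
slow=6 fast=12: a[fast]=7≠a[slow]=6 write a[7]=7, slow++,fast++
slow=7 fast=13: a[fast]=9≠a[slow]=7 write a[8]=9, slow++,fast++
slow=8 fast=14: a[fast]=13≠a[slow]=9 write a[9]=13, slow++,fast++
slow=9 fast=15: a[fast]=13=a[slow] dup, fast++
slow=9 fast=16: a[fast]=14≠a[slow]=13 write a[10]=14, slow++,fast++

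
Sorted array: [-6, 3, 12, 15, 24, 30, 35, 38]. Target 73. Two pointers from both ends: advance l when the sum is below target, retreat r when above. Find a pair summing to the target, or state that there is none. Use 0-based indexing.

(35, 38)

[0,7] -6+38=32 <73 → l++
[1,7] 3+38=41 <73 → l++
[2,7] 12+38=50 <73 → l++
[3,7] 15+38=53 <73 → l++
[4,7] 24+38=62 <73 → l++
[5,7] 30+38=68 <73 → l++
[6,7] 35+38=73 → found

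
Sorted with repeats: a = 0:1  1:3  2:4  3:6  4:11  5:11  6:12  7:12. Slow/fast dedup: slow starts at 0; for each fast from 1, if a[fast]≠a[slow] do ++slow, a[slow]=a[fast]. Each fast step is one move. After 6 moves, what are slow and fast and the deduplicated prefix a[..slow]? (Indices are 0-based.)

(s=0,f=1) a[fast]=3≠a[slow]=1 write a[1]=3 → slow++,fast++
(s=1,f=2) a[fast]=4≠a[slow]=3 write a[2]=4 → slow++,fast++
(s=2,f=3) a[fast]=6≠a[slow]=4 write a[3]=6 → slow++,fast++
(s=3,f=4) a[fast]=11≠a[slow]=6 write a[4]=11 → slow++,fast++
(s=4,f=5) a[fast]=11=a[slow] dup → fast++
(s=4,f=6) a[fast]=12≠a[slow]=11 write a[5]=12 → slow++,fast++

slow=5, fast=7, prefix=[1, 3, 4, 6, 11, 12]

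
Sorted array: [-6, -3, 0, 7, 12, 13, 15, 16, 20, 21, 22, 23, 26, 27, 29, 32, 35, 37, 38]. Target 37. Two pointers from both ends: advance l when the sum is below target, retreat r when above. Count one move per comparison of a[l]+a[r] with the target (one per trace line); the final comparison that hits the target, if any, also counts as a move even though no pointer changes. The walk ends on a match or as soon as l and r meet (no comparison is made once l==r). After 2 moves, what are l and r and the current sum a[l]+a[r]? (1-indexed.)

[1,19] -6+38=32 <37 → l++
[2,19] -3+38=35 <37 → l++

l=3, r=19, sum=38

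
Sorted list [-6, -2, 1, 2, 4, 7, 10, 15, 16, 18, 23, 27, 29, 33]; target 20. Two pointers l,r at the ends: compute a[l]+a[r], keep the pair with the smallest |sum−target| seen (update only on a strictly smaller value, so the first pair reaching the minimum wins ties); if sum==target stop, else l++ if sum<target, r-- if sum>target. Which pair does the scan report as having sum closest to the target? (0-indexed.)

pair (2, 18) with sum 20 (|Δ|=0)

l=0 r=13: -6+33=27 d=7 *, r--
l=0 r=12: -6+29=23 d=3 *, r--
l=0 r=11: -6+27=21 d=1 *, r--
l=0 r=10: -6+23=17 d=3, l++
l=1 r=10: -2+23=21 d=1, r--
l=1 r=9: -2+18=16 d=4, l++
l=2 r=9: 1+18=19 d=1, l++
l=3 r=9: 2+18=20 d=0 *, stop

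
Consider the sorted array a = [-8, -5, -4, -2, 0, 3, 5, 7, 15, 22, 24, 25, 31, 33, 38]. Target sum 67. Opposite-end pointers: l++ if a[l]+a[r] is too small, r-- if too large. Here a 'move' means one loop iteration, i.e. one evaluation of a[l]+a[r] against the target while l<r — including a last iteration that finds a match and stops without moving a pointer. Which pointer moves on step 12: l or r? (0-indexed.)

l

l=0 r=14: -8+38=30 <67, l++
l=1 r=14: -5+38=33 <67, l++
l=2 r=14: -4+38=34 <67, l++
l=3 r=14: -2+38=36 <67, l++
l=4 r=14: 0+38=38 <67, l++
l=5 r=14: 3+38=41 <67, l++
l=6 r=14: 5+38=43 <67, l++
l=7 r=14: 7+38=45 <67, l++
l=8 r=14: 15+38=53 <67, l++
l=9 r=14: 22+38=60 <67, l++
l=10 r=14: 24+38=62 <67, l++
l=11 r=14: 25+38=63 <67, l++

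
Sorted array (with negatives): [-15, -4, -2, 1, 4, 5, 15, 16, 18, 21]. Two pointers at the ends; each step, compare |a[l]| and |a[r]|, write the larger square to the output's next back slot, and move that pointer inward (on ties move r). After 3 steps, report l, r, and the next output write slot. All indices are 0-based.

[0,9] |-15|<=|21| out[9]=441 → r--
[0,8] |-15|<=|18| out[8]=324 → r--
[0,7] |-15|<=|16| out[7]=256 → r--

l=0, r=6, next write slot=6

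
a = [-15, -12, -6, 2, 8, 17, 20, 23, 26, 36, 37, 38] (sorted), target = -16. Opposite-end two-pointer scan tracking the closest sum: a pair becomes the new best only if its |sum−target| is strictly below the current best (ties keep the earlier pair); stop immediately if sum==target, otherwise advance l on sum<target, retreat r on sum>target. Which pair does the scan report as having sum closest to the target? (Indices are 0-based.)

[0,11] -15+38=23 d=39 * → r--
[0,10] -15+37=22 d=38 * → r--
[0,9] -15+36=21 d=37 * → r--
[0,8] -15+26=11 d=27 * → r--
[0,7] -15+23=8 d=24 * → r--
[0,6] -15+20=5 d=21 * → r--
[0,5] -15+17=2 d=18 * → r--
[0,4] -15+8=-7 d=9 * → r--
[0,3] -15+2=-13 d=3 * → r--
[0,2] -15+-6=-21 d=5 → l++
[1,2] -12+-6=-18 d=2 * → l++

pair (-12, -6) with sum -18 (|Δ|=2)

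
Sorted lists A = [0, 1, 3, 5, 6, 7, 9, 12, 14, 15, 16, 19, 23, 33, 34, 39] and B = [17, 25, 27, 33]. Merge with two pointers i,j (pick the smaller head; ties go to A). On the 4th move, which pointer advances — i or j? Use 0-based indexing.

i

i=0 j=0: A[i]=0<=B[j]=17 take 0, i++
i=1 j=0: A[i]=1<=B[j]=17 take 1, i++
i=2 j=0: A[i]=3<=B[j]=17 take 3, i++
i=3 j=0: A[i]=5<=B[j]=17 take 5, i++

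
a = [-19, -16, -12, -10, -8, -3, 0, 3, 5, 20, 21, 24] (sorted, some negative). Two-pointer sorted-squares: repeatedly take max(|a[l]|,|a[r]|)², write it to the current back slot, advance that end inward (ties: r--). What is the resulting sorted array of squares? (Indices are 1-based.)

[0, 9, 9, 25, 64, 100, 144, 256, 361, 400, 441, 576]

l=1 r=12: |-19|<=|24| out[12]=576, r--
l=1 r=11: |-19|<=|21| out[11]=441, r--
l=1 r=10: |-19|<=|20| out[10]=400, r--
l=1 r=9: |-19|>|5| out[9]=361, l++
l=2 r=9: |-16|>|5| out[8]=256, l++
l=3 r=9: |-12|>|5| out[7]=144, l++
l=4 r=9: |-10|>|5| out[6]=100, l++
l=5 r=9: |-8|>|5| out[5]=64, l++
l=6 r=9: |-3|<=|5| out[4]=25, r--
l=6 r=8: |-3|<=|3| out[3]=9, r--
l=6 r=7: |-3|>|0| out[2]=9, l++
l=7 r=7: |0|<=|0| out[1]=0, r--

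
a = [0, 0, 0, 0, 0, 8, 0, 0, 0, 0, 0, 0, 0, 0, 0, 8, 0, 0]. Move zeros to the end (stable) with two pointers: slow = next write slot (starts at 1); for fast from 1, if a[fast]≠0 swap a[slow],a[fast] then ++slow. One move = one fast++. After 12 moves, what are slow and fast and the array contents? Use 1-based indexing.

(s=1,f=1) a[fast]=0 → fast++
(s=1,f=2) a[fast]=0 → fast++
(s=1,f=3) a[fast]=0 → fast++
(s=1,f=4) a[fast]=0 → fast++
(s=1,f=5) a[fast]=0 → fast++
(s=1,f=6) a[fast]=8≠0 swap→a[1]=8 → slow++,fast++
(s=2,f=7) a[fast]=0 → fast++
(s=2,f=8) a[fast]=0 → fast++
(s=2,f=9) a[fast]=0 → fast++
(s=2,f=10) a[fast]=0 → fast++
(s=2,f=11) a[fast]=0 → fast++
(s=2,f=12) a[fast]=0 → fast++

slow=2, fast=13, a=[8, 0, 0, 0, 0, 0, 0, 0, 0, 0, 0, 0, 0, 0, 0, 8, 0, 0]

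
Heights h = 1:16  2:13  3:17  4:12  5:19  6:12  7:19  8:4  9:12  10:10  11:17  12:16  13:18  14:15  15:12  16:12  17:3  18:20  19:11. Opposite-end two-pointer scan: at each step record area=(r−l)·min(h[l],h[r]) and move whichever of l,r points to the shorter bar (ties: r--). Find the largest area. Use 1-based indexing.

max area = 272

[1,19] min(16,11)*18=198 best=198 * → r--
[1,18] min(16,20)*17=272 best=272 * → l++
[2,18] min(13,20)*16=208 best=272 → l++
[3,18] min(17,20)*15=255 best=272 → l++
[4,18] min(12,20)*14=168 best=272 → l++
[5,18] min(19,20)*13=247 best=272 → l++
[6,18] min(12,20)*12=144 best=272 → l++
[7,18] min(19,20)*11=209 best=272 → l++
[8,18] min(4,20)*10=40 best=272 → l++
[9,18] min(12,20)*9=108 best=272 → l++
[10,18] min(10,20)*8=80 best=272 → l++
[11,18] min(17,20)*7=119 best=272 → l++
[12,18] min(16,20)*6=96 best=272 → l++
[13,18] min(18,20)*5=90 best=272 → l++
[14,18] min(15,20)*4=60 best=272 → l++
[15,18] min(12,20)*3=36 best=272 → l++
[16,18] min(12,20)*2=24 best=272 → l++
[17,18] min(3,20)*1=3 best=272 → l++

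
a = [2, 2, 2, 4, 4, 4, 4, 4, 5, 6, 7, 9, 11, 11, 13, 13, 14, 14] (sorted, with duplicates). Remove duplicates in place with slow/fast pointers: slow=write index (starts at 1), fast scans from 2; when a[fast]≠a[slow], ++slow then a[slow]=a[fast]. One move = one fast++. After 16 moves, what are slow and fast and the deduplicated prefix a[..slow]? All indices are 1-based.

slow=9, fast=18, prefix=[2, 4, 5, 6, 7, 9, 11, 13, 14]

(s=1,f=2) a[fast]=2=a[slow] dup → fast++
(s=1,f=3) a[fast]=2=a[slow] dup → fast++
(s=1,f=4) a[fast]=4≠a[slow]=2 write a[2]=4 → slow++,fast++
(s=2,f=5) a[fast]=4=a[slow] dup → fast++
(s=2,f=6) a[fast]=4=a[slow] dup → fast++
(s=2,f=7) a[fast]=4=a[slow] dup → fast++
(s=2,f=8) a[fast]=4=a[slow] dup → fast++
(s=2,f=9) a[fast]=5≠a[slow]=4 write a[3]=5 → slow++,fast++
(s=3,f=10) a[fast]=6≠a[slow]=5 write a[4]=6 → slow++,fast++
(s=4,f=11) a[fast]=7≠a[slow]=6 write a[5]=7 → slow++,fast++
(s=5,f=12) a[fast]=9≠a[slow]=7 write a[6]=9 → slow++,fast++
(s=6,f=13) a[fast]=11≠a[slow]=9 write a[7]=11 → slow++,fast++
(s=7,f=14) a[fast]=11=a[slow] dup → fast++
(s=7,f=15) a[fast]=13≠a[slow]=11 write a[8]=13 → slow++,fast++
(s=8,f=16) a[fast]=13=a[slow] dup → fast++
(s=8,f=17) a[fast]=14≠a[slow]=13 write a[9]=14 → slow++,fast++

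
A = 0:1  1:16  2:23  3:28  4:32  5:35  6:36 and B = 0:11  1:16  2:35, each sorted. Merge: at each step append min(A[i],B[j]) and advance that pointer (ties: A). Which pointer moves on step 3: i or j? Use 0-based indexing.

i

[i=0,j=0] A[i]=1<=B[j]=11 take 1 → i++
[i=1,j=0] A[i]=16>B[j]=11 take 11 → j++
[i=1,j=1] A[i]=16<=B[j]=16 take 16 → i++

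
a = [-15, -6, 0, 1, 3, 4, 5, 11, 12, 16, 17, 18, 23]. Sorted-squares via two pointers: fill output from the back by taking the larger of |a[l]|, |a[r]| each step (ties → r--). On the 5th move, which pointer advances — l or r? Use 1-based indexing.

l

l=1 r=13: |-15|<=|23| out[13]=529, r--
l=1 r=12: |-15|<=|18| out[12]=324, r--
l=1 r=11: |-15|<=|17| out[11]=289, r--
l=1 r=10: |-15|<=|16| out[10]=256, r--
l=1 r=9: |-15|>|12| out[9]=225, l++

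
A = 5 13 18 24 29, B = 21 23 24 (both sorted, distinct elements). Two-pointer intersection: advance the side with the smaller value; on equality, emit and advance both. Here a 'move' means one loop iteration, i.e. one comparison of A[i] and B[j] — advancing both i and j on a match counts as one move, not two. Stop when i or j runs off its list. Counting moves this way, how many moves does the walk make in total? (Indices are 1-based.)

i=1 j=1: 5<21, i++
i=2 j=1: 13<21, i++
i=3 j=1: 18<21, i++
i=4 j=1: 24>21, j++
i=4 j=2: 24>23, j++
i=4 j=3: 24==24 emit, i++,j++

6 moves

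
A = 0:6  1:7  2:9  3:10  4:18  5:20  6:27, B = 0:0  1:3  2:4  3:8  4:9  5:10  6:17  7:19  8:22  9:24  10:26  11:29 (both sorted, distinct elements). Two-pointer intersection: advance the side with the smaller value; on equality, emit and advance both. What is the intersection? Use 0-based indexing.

intersection = [9, 10]

[i=0,j=0] 6>0 → j++
[i=0,j=1] 6>3 → j++
[i=0,j=2] 6>4 → j++
[i=0,j=3] 6<8 → i++
[i=1,j=3] 7<8 → i++
[i=2,j=3] 9>8 → j++
[i=2,j=4] 9==9 emit → i++,j++
[i=3,j=5] 10==10 emit → i++,j++
[i=4,j=6] 18>17 → j++
[i=4,j=7] 18<19 → i++
[i=5,j=7] 20>19 → j++
[i=5,j=8] 20<22 → i++
[i=6,j=8] 27>22 → j++
[i=6,j=9] 27>24 → j++
[i=6,j=10] 27>26 → j++
[i=6,j=11] 27<29 → i++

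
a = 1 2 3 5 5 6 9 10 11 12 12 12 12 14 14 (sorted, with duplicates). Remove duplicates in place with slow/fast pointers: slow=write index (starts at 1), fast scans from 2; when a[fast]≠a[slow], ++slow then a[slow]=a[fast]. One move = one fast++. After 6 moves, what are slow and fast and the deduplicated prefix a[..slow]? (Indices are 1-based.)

slow=6, fast=8, prefix=[1, 2, 3, 5, 6, 9]

slow=1 fast=2: a[fast]=2≠a[slow]=1 write a[2]=2, slow++,fast++
slow=2 fast=3: a[fast]=3≠a[slow]=2 write a[3]=3, slow++,fast++
slow=3 fast=4: a[fast]=5≠a[slow]=3 write a[4]=5, slow++,fast++
slow=4 fast=5: a[fast]=5=a[slow] dup, fast++
slow=4 fast=6: a[fast]=6≠a[slow]=5 write a[5]=6, slow++,fast++
slow=5 fast=7: a[fast]=9≠a[slow]=6 write a[6]=9, slow++,fast++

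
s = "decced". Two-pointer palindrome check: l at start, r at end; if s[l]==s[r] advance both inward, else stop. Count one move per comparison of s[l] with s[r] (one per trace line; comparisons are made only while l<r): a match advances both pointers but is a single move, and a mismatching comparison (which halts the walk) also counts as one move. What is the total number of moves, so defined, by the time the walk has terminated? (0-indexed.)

l=0 r=5: 'd'=='d', l++,r--
l=1 r=4: 'e'=='e', l++,r--
l=2 r=3: 'c'=='c', l++,r--

3 moves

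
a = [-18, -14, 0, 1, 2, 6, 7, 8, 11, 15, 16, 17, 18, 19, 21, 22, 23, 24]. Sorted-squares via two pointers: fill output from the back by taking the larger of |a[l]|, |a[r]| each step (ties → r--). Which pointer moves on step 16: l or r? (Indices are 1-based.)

r

l=1 r=18: |-18|<=|24| out[18]=576, r--
l=1 r=17: |-18|<=|23| out[17]=529, r--
l=1 r=16: |-18|<=|22| out[16]=484, r--
l=1 r=15: |-18|<=|21| out[15]=441, r--
l=1 r=14: |-18|<=|19| out[14]=361, r--
l=1 r=13: |-18|<=|18| out[13]=324, r--
l=1 r=12: |-18|>|17| out[12]=324, l++
l=2 r=12: |-14|<=|17| out[11]=289, r--
l=2 r=11: |-14|<=|16| out[10]=256, r--
l=2 r=10: |-14|<=|15| out[9]=225, r--
l=2 r=9: |-14|>|11| out[8]=196, l++
l=3 r=9: |0|<=|11| out[7]=121, r--
l=3 r=8: |0|<=|8| out[6]=64, r--
l=3 r=7: |0|<=|7| out[5]=49, r--
l=3 r=6: |0|<=|6| out[4]=36, r--
l=3 r=5: |0|<=|2| out[3]=4, r--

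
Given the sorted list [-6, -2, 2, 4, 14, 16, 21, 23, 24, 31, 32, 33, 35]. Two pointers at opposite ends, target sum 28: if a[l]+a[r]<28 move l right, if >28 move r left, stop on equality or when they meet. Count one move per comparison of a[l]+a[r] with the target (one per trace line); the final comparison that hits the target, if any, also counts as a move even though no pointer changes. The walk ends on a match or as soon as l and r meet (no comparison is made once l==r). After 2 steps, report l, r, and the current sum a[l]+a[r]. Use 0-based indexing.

l=1, r=11, sum=31

l=0 r=12: -6+35=29 >28, r--
l=0 r=11: -6+33=27 <28, l++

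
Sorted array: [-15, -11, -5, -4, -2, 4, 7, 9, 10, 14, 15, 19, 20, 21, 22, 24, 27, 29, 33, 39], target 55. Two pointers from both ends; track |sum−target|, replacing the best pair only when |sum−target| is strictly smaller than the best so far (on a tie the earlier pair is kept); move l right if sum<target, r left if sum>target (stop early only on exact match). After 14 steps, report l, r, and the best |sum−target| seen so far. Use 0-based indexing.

l=13, r=18, best |Δ|=1

[0,19] -15+39=24 d=31 * → l++
[1,19] -11+39=28 d=27 * → l++
[2,19] -5+39=34 d=21 * → l++
[3,19] -4+39=35 d=20 * → l++
[4,19] -2+39=37 d=18 * → l++
[5,19] 4+39=43 d=12 * → l++
[6,19] 7+39=46 d=9 * → l++
[7,19] 9+39=48 d=7 * → l++
[8,19] 10+39=49 d=6 * → l++
[9,19] 14+39=53 d=2 * → l++
[10,19] 15+39=54 d=1 * → l++
[11,19] 19+39=58 d=3 → r--
[11,18] 19+33=52 d=3 → l++
[12,18] 20+33=53 d=2 → l++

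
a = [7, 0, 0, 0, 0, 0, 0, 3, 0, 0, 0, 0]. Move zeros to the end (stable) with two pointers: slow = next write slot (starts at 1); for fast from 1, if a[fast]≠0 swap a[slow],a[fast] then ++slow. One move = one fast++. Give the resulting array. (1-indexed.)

(s=1,f=1) a[fast]=7≠0 swap→a[1]=7 → slow++,fast++
(s=2,f=2) a[fast]=0 → fast++
(s=2,f=3) a[fast]=0 → fast++
(s=2,f=4) a[fast]=0 → fast++
(s=2,f=5) a[fast]=0 → fast++
(s=2,f=6) a[fast]=0 → fast++
(s=2,f=7) a[fast]=0 → fast++
(s=2,f=8) a[fast]=3≠0 swap→a[2]=3 → slow++,fast++
(s=3,f=9) a[fast]=0 → fast++
(s=3,f=10) a[fast]=0 → fast++
(s=3,f=11) a[fast]=0 → fast++
(s=3,f=12) a[fast]=0 → fast++

[7, 3, 0, 0, 0, 0, 0, 0, 0, 0, 0, 0]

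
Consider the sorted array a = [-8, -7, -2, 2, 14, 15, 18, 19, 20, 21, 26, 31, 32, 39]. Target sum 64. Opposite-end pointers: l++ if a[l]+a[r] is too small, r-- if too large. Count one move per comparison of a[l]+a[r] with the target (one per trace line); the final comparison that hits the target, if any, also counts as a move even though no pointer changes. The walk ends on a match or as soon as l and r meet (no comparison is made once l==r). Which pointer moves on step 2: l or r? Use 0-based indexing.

l

[0,13] -8+39=31 <64 → l++
[1,13] -7+39=32 <64 → l++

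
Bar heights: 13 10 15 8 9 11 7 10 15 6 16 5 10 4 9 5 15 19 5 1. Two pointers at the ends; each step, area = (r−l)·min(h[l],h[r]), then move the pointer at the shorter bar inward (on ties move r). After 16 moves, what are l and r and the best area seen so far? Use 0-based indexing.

l=14, r=17, best area=225

[0,19] min(13,1)*19=19 best=19 * → r--
[0,18] min(13,5)*18=90 best=90 * → r--
[0,17] min(13,19)*17=221 best=221 * → l++
[1,17] min(10,19)*16=160 best=221 → l++
[2,17] min(15,19)*15=225 best=225 * → l++
[3,17] min(8,19)*14=112 best=225 → l++
[4,17] min(9,19)*13=117 best=225 → l++
[5,17] min(11,19)*12=132 best=225 → l++
[6,17] min(7,19)*11=77 best=225 → l++
[7,17] min(10,19)*10=100 best=225 → l++
[8,17] min(15,19)*9=135 best=225 → l++
[9,17] min(6,19)*8=48 best=225 → l++
[10,17] min(16,19)*7=112 best=225 → l++
[11,17] min(5,19)*6=30 best=225 → l++
[12,17] min(10,19)*5=50 best=225 → l++
[13,17] min(4,19)*4=16 best=225 → l++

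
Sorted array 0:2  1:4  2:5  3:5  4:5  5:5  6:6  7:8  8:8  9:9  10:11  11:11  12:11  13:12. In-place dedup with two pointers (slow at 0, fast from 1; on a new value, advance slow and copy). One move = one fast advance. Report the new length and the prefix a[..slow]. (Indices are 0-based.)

slow=0 fast=1: a[fast]=4≠a[slow]=2 write a[1]=4, slow++,fast++
slow=1 fast=2: a[fast]=5≠a[slow]=4 write a[2]=5, slow++,fast++
slow=2 fast=3: a[fast]=5=a[slow] dup, fast++
slow=2 fast=4: a[fast]=5=a[slow] dup, fast++
slow=2 fast=5: a[fast]=5=a[slow] dup, fast++
slow=2 fast=6: a[fast]=6≠a[slow]=5 write a[3]=6, slow++,fast++
slow=3 fast=7: a[fast]=8≠a[slow]=6 write a[4]=8, slow++,fast++
slow=4 fast=8: a[fast]=8=a[slow] dup, fast++
slow=4 fast=9: a[fast]=9≠a[slow]=8 write a[5]=9, slow++,fast++
slow=5 fast=10: a[fast]=11≠a[slow]=9 write a[6]=11, slow++,fast++
slow=6 fast=11: a[fast]=11=a[slow] dup, fast++
slow=6 fast=12: a[fast]=11=a[slow] dup, fast++
slow=6 fast=13: a[fast]=12≠a[slow]=11 write a[7]=12, slow++,fast++

length 8; prefix = [2, 4, 5, 6, 8, 9, 11, 12]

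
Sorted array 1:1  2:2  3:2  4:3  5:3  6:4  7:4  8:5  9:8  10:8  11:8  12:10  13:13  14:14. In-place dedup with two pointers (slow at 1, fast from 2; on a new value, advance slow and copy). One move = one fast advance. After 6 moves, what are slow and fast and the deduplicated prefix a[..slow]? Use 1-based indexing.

(s=1,f=2) a[fast]=2≠a[slow]=1 write a[2]=2 → slow++,fast++
(s=2,f=3) a[fast]=2=a[slow] dup → fast++
(s=2,f=4) a[fast]=3≠a[slow]=2 write a[3]=3 → slow++,fast++
(s=3,f=5) a[fast]=3=a[slow] dup → fast++
(s=3,f=6) a[fast]=4≠a[slow]=3 write a[4]=4 → slow++,fast++
(s=4,f=7) a[fast]=4=a[slow] dup → fast++

slow=4, fast=8, prefix=[1, 2, 3, 4]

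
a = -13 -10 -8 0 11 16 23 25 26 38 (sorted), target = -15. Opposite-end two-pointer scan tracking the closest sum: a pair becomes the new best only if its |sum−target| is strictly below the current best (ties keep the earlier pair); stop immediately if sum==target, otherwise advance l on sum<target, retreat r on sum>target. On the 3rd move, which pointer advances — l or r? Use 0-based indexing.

r

l=0 r=9: -13+38=25 d=40 *, r--
l=0 r=8: -13+26=13 d=28 *, r--
l=0 r=7: -13+25=12 d=27 *, r--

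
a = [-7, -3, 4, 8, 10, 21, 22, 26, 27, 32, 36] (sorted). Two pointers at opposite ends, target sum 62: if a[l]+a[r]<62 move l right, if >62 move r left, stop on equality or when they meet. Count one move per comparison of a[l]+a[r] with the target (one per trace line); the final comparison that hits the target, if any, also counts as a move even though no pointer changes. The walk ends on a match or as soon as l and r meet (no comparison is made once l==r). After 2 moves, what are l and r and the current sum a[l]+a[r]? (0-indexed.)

l=0 r=10: -7+36=29 <62, l++
l=1 r=10: -3+36=33 <62, l++

l=2, r=10, sum=40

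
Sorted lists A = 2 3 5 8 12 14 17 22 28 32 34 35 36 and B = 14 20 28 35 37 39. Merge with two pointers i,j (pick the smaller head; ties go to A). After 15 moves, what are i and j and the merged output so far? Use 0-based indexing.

[i=0,j=0] A[i]=2<=B[j]=14 take 2 → i++
[i=1,j=0] A[i]=3<=B[j]=14 take 3 → i++
[i=2,j=0] A[i]=5<=B[j]=14 take 5 → i++
[i=3,j=0] A[i]=8<=B[j]=14 take 8 → i++
[i=4,j=0] A[i]=12<=B[j]=14 take 12 → i++
[i=5,j=0] A[i]=14<=B[j]=14 take 14 → i++
[i=6,j=0] A[i]=17>B[j]=14 take 14 → j++
[i=6,j=1] A[i]=17<=B[j]=20 take 17 → i++
[i=7,j=1] A[i]=22>B[j]=20 take 20 → j++
[i=7,j=2] A[i]=22<=B[j]=28 take 22 → i++
[i=8,j=2] A[i]=28<=B[j]=28 take 28 → i++
[i=9,j=2] A[i]=32>B[j]=28 take 28 → j++
[i=9,j=3] A[i]=32<=B[j]=35 take 32 → i++
[i=10,j=3] A[i]=34<=B[j]=35 take 34 → i++
[i=11,j=3] A[i]=35<=B[j]=35 take 35 → i++

i=12, j=3, merged so far=[2, 3, 5, 8, 12, 14, 14, 17, 20, 22, 28, 28, 32, 34, 35]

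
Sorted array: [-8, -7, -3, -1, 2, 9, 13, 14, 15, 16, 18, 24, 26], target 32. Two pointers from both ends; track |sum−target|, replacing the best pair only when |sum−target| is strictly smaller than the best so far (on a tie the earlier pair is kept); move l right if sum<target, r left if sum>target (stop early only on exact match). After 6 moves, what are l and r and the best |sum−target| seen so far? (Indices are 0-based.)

l=0 r=12: -8+26=18 d=14 *, l++
l=1 r=12: -7+26=19 d=13 *, l++
l=2 r=12: -3+26=23 d=9 *, l++
l=3 r=12: -1+26=25 d=7 *, l++
l=4 r=12: 2+26=28 d=4 *, l++
l=5 r=12: 9+26=35 d=3 *, r--

l=5, r=11, best |Δ|=3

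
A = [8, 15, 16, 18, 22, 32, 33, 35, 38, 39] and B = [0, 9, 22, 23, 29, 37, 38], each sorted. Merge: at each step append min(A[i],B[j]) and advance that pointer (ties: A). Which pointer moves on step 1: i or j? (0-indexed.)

i=0 j=0: A[i]=8>B[j]=0 take 0, j++

j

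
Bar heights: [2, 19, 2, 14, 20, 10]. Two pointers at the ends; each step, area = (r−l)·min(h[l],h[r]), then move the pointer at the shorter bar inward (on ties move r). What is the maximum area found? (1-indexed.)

l=1 r=6: min(2,10)*5=10 best=10 *, l++
l=2 r=6: min(19,10)*4=40 best=40 *, r--
l=2 r=5: min(19,20)*3=57 best=57 *, l++
l=3 r=5: min(2,20)*2=4 best=57, l++
l=4 r=5: min(14,20)*1=14 best=57, l++

max area = 57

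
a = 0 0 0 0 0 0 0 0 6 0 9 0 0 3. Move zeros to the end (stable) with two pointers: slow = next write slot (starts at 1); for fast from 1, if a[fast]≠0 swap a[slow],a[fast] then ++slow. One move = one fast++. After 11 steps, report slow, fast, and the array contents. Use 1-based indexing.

slow=1 fast=1: a[fast]=0, fast++
slow=1 fast=2: a[fast]=0, fast++
slow=1 fast=3: a[fast]=0, fast++
slow=1 fast=4: a[fast]=0, fast++
slow=1 fast=5: a[fast]=0, fast++
slow=1 fast=6: a[fast]=0, fast++
slow=1 fast=7: a[fast]=0, fast++
slow=1 fast=8: a[fast]=0, fast++
slow=1 fast=9: a[fast]=6≠0 swap→a[1]=6, slow++,fast++
slow=2 fast=10: a[fast]=0, fast++
slow=2 fast=11: a[fast]=9≠0 swap→a[2]=9, slow++,fast++

slow=3, fast=12, a=[6, 9, 0, 0, 0, 0, 0, 0, 0, 0, 0, 0, 0, 3]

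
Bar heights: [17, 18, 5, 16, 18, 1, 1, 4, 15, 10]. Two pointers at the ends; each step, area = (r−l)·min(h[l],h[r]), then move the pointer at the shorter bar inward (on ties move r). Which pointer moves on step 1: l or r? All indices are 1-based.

r

l=1 r=10: min(17,10)*9=90 best=90 *, r--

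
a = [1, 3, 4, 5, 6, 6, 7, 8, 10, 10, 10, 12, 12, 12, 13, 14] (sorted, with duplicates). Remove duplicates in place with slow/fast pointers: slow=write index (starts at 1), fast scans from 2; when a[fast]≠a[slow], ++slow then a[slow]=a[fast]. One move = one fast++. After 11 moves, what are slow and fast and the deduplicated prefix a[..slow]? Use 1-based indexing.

(s=1,f=2) a[fast]=3≠a[slow]=1 write a[2]=3 → slow++,fast++
(s=2,f=3) a[fast]=4≠a[slow]=3 write a[3]=4 → slow++,fast++
(s=3,f=4) a[fast]=5≠a[slow]=4 write a[4]=5 → slow++,fast++
(s=4,f=5) a[fast]=6≠a[slow]=5 write a[5]=6 → slow++,fast++
(s=5,f=6) a[fast]=6=a[slow] dup → fast++
(s=5,f=7) a[fast]=7≠a[slow]=6 write a[6]=7 → slow++,fast++
(s=6,f=8) a[fast]=8≠a[slow]=7 write a[7]=8 → slow++,fast++
(s=7,f=9) a[fast]=10≠a[slow]=8 write a[8]=10 → slow++,fast++
(s=8,f=10) a[fast]=10=a[slow] dup → fast++
(s=8,f=11) a[fast]=10=a[slow] dup → fast++
(s=8,f=12) a[fast]=12≠a[slow]=10 write a[9]=12 → slow++,fast++

slow=9, fast=13, prefix=[1, 3, 4, 5, 6, 7, 8, 10, 12]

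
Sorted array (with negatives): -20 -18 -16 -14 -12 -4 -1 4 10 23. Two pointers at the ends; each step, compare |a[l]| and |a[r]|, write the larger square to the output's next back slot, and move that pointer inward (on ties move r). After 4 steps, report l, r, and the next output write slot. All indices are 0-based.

l=3, r=8, next write slot=5

l=0 r=9: |-20|<=|23| out[9]=529, r--
l=0 r=8: |-20|>|10| out[8]=400, l++
l=1 r=8: |-18|>|10| out[7]=324, l++
l=2 r=8: |-16|>|10| out[6]=256, l++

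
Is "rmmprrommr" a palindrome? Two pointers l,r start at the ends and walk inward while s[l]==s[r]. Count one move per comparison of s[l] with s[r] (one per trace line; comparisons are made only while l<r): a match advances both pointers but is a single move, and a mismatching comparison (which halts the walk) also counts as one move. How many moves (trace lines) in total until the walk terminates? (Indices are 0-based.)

[0,9] 'r'=='r' → l++,r--
[1,8] 'm'=='m' → l++,r--
[2,7] 'm'=='m' → l++,r--
[3,6] 'p'!='o' → stop

4 moves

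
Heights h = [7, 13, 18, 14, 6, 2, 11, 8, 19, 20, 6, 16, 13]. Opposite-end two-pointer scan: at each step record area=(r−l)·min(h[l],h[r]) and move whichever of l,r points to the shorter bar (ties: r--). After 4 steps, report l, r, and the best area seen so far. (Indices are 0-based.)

l=2, r=10, best area=144

l=0 r=12: min(7,13)*12=84 best=84 *, l++
l=1 r=12: min(13,13)*11=143 best=143 *, r--
l=1 r=11: min(13,16)*10=130 best=143, l++
l=2 r=11: min(18,16)*9=144 best=144 *, r--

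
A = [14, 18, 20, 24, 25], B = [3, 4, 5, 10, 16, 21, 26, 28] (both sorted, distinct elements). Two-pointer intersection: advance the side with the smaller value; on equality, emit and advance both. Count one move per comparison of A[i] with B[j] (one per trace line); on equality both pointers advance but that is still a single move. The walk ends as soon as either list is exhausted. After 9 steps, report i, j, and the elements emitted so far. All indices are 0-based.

i=3, j=6, emitted=[]

i=0 j=0: 14>3, j++
i=0 j=1: 14>4, j++
i=0 j=2: 14>5, j++
i=0 j=3: 14>10, j++
i=0 j=4: 14<16, i++
i=1 j=4: 18>16, j++
i=1 j=5: 18<21, i++
i=2 j=5: 20<21, i++
i=3 j=5: 24>21, j++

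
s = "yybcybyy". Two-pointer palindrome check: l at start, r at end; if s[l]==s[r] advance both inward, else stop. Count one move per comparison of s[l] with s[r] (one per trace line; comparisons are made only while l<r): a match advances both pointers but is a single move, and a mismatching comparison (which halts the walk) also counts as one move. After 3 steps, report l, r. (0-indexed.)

l=3, r=4

l=0 r=7: 'y'=='y', l++,r--
l=1 r=6: 'y'=='y', l++,r--
l=2 r=5: 'b'=='b', l++,r--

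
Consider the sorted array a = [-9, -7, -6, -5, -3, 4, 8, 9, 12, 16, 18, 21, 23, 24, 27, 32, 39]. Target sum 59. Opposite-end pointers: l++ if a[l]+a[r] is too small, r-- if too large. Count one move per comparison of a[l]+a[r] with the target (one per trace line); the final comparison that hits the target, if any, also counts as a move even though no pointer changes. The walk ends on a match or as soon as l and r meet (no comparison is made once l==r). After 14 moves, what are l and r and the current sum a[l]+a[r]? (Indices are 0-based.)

l=0 r=16: -9+39=30 <59, l++
l=1 r=16: -7+39=32 <59, l++
l=2 r=16: -6+39=33 <59, l++
l=3 r=16: -5+39=34 <59, l++
l=4 r=16: -3+39=36 <59, l++
l=5 r=16: 4+39=43 <59, l++
l=6 r=16: 8+39=47 <59, l++
l=7 r=16: 9+39=48 <59, l++
l=8 r=16: 12+39=51 <59, l++
l=9 r=16: 16+39=55 <59, l++
l=10 r=16: 18+39=57 <59, l++
l=11 r=16: 21+39=60 >59, r--
l=11 r=15: 21+32=53 <59, l++
l=12 r=15: 23+32=55 <59, l++

l=13, r=15, sum=56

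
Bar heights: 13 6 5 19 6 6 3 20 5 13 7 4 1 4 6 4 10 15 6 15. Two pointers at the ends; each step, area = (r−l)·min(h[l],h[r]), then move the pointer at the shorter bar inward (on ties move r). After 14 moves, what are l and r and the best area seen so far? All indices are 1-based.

[1,20] min(13,15)*19=247 best=247 * → l++
[2,20] min(6,15)*18=108 best=247 → l++
[3,20] min(5,15)*17=85 best=247 → l++
[4,20] min(19,15)*16=240 best=247 → r--
[4,19] min(19,6)*15=90 best=247 → r--
[4,18] min(19,15)*14=210 best=247 → r--
[4,17] min(19,10)*13=130 best=247 → r--
[4,16] min(19,4)*12=48 best=247 → r--
[4,15] min(19,6)*11=66 best=247 → r--
[4,14] min(19,4)*10=40 best=247 → r--
[4,13] min(19,1)*9=9 best=247 → r--
[4,12] min(19,4)*8=32 best=247 → r--
[4,11] min(19,7)*7=49 best=247 → r--
[4,10] min(19,13)*6=78 best=247 → r--

l=4, r=9, best area=247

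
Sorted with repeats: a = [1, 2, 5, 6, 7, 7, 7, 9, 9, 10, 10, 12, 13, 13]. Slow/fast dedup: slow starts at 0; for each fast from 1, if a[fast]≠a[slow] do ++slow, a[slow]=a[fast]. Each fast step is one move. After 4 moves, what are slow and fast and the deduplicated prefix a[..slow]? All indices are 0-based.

slow=4, fast=5, prefix=[1, 2, 5, 6, 7]

(s=0,f=1) a[fast]=2≠a[slow]=1 write a[1]=2 → slow++,fast++
(s=1,f=2) a[fast]=5≠a[slow]=2 write a[2]=5 → slow++,fast++
(s=2,f=3) a[fast]=6≠a[slow]=5 write a[3]=6 → slow++,fast++
(s=3,f=4) a[fast]=7≠a[slow]=6 write a[4]=7 → slow++,fast++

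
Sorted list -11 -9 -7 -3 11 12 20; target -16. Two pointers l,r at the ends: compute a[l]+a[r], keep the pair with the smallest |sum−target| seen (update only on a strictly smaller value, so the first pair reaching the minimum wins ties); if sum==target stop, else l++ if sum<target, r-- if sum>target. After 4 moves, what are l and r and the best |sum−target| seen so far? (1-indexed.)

l=1, r=3, best |Δ|=2

[1,7] -11+20=9 d=25 * → r--
[1,6] -11+12=1 d=17 * → r--
[1,5] -11+11=0 d=16 * → r--
[1,4] -11+-3=-14 d=2 * → r--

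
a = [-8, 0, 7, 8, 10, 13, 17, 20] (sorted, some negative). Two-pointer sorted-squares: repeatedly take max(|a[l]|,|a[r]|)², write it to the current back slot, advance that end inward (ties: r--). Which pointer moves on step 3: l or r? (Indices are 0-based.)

r

[0,7] |-8|<=|20| out[7]=400 → r--
[0,6] |-8|<=|17| out[6]=289 → r--
[0,5] |-8|<=|13| out[5]=169 → r--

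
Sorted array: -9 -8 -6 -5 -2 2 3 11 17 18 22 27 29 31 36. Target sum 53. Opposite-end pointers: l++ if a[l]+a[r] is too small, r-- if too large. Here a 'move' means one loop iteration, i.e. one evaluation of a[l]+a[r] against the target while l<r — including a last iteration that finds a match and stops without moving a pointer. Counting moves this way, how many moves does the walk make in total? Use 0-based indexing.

l=0 r=14: -9+36=27 <53, l++
l=1 r=14: -8+36=28 <53, l++
l=2 r=14: -6+36=30 <53, l++
l=3 r=14: -5+36=31 <53, l++
l=4 r=14: -2+36=34 <53, l++
l=5 r=14: 2+36=38 <53, l++
l=6 r=14: 3+36=39 <53, l++
l=7 r=14: 11+36=47 <53, l++
l=8 r=14: 17+36=53, found

9 moves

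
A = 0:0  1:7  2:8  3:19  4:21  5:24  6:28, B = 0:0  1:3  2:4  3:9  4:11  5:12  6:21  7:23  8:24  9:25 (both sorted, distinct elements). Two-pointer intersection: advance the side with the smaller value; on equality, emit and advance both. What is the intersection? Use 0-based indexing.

[i=0,j=0] 0==0 emit → i++,j++
[i=1,j=1] 7>3 → j++
[i=1,j=2] 7>4 → j++
[i=1,j=3] 7<9 → i++
[i=2,j=3] 8<9 → i++
[i=3,j=3] 19>9 → j++
[i=3,j=4] 19>11 → j++
[i=3,j=5] 19>12 → j++
[i=3,j=6] 19<21 → i++
[i=4,j=6] 21==21 emit → i++,j++
[i=5,j=7] 24>23 → j++
[i=5,j=8] 24==24 emit → i++,j++
[i=6,j=9] 28>25 → j++

intersection = [0, 21, 24]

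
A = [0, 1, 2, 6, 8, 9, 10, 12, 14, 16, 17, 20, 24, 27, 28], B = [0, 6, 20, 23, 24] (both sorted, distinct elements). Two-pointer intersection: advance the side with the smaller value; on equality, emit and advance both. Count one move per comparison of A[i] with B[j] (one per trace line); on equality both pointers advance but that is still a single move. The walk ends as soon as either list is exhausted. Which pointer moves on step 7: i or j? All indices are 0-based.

i

i=0 j=0: 0==0 emit, i++,j++
i=1 j=1: 1<6, i++
i=2 j=1: 2<6, i++
i=3 j=1: 6==6 emit, i++,j++
i=4 j=2: 8<20, i++
i=5 j=2: 9<20, i++
i=6 j=2: 10<20, i++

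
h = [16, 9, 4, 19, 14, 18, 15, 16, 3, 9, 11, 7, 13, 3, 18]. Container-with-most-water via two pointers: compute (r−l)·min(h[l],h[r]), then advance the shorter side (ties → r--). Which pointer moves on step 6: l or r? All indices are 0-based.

r

l=0 r=14: min(16,18)*14=224 best=224 *, l++
l=1 r=14: min(9,18)*13=117 best=224, l++
l=2 r=14: min(4,18)*12=48 best=224, l++
l=3 r=14: min(19,18)*11=198 best=224, r--
l=3 r=13: min(19,3)*10=30 best=224, r--
l=3 r=12: min(19,13)*9=117 best=224, r--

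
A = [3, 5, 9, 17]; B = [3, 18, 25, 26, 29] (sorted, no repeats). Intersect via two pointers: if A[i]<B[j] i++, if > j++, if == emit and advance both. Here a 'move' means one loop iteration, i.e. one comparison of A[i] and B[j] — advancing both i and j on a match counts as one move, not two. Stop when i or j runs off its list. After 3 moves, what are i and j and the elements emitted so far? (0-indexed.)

i=0 j=0: 3==3 emit, i++,j++
i=1 j=1: 5<18, i++
i=2 j=1: 9<18, i++

i=3, j=1, emitted=[3]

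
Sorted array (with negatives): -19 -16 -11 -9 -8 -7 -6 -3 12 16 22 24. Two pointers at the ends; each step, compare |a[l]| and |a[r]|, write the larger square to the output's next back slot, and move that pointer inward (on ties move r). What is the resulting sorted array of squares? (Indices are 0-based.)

[9, 36, 49, 64, 81, 121, 144, 256, 256, 361, 484, 576]

[0,11] |-19|<=|24| out[11]=576 → r--
[0,10] |-19|<=|22| out[10]=484 → r--
[0,9] |-19|>|16| out[9]=361 → l++
[1,9] |-16|<=|16| out[8]=256 → r--
[1,8] |-16|>|12| out[7]=256 → l++
[2,8] |-11|<=|12| out[6]=144 → r--
[2,7] |-11|>|-3| out[5]=121 → l++
[3,7] |-9|>|-3| out[4]=81 → l++
[4,7] |-8|>|-3| out[3]=64 → l++
[5,7] |-7|>|-3| out[2]=49 → l++
[6,7] |-6|>|-3| out[1]=36 → l++
[7,7] |-3|<=|-3| out[0]=9 → r--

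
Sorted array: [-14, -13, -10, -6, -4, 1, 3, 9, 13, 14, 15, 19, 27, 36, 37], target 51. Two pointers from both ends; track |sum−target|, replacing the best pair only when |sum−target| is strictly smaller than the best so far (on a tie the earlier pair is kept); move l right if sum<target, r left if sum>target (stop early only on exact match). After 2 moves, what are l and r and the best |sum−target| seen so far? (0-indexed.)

l=0 r=14: -14+37=23 d=28 *, l++
l=1 r=14: -13+37=24 d=27 *, l++

l=2, r=14, best |Δ|=27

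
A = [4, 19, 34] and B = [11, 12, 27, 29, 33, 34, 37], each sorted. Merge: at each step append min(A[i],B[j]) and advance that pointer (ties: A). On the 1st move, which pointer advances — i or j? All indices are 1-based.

[i=1,j=1] A[i]=4<=B[j]=11 take 4 → i++

i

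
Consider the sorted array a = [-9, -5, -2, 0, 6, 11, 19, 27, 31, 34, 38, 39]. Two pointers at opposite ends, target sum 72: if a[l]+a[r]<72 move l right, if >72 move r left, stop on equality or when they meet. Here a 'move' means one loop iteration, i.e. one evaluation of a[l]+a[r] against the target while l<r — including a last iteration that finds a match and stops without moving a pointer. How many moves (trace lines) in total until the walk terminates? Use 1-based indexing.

11 moves

l=1 r=12: -9+39=30 <72, l++
l=2 r=12: -5+39=34 <72, l++
l=3 r=12: -2+39=37 <72, l++
l=4 r=12: 0+39=39 <72, l++
l=5 r=12: 6+39=45 <72, l++
l=6 r=12: 11+39=50 <72, l++
l=7 r=12: 19+39=58 <72, l++
l=8 r=12: 27+39=66 <72, l++
l=9 r=12: 31+39=70 <72, l++
l=10 r=12: 34+39=73 >72, r--
l=10 r=11: 34+38=72, found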